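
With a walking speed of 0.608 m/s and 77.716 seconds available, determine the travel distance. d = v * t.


d = 0.608 * 77.716 = 47.251 m

47.251 m


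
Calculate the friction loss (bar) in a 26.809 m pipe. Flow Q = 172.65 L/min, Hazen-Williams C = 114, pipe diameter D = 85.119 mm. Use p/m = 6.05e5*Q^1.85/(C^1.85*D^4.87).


Q^1.85 = 13764
C^1.85 = 6386.7
D^4.87 = 2.5074e+09
p/m = 0.00052001 bar/m
p_total = 0.00052001 * 26.809 = 0.013941 bar

0.013941 bar


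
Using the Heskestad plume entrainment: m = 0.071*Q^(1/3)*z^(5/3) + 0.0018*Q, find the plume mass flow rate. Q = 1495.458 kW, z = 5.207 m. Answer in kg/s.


Q^(1/3) = 11.436
z^(5/3) = 15.643
First term = 0.071 * 11.436 * 15.643 = 12.701
Second term = 0.0018 * 1495.458 = 2.6918
m = 15.393 kg/s

15.393 kg/s


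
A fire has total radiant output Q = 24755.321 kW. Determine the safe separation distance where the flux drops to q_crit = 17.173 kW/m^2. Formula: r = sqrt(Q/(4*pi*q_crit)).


4*pi*q_crit = 215.80
Q/(4*pi*q_crit) = 114.71
r = sqrt(114.71) = 10.710 m

10.710 m


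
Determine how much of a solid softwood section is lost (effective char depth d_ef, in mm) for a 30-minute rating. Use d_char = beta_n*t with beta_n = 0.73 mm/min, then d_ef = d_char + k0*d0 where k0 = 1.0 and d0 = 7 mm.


d_char = 0.73 * 30 = 21.9 mm
d_ef = 21.9 + 1.0*7 = 28.9 mm

28.9 mm


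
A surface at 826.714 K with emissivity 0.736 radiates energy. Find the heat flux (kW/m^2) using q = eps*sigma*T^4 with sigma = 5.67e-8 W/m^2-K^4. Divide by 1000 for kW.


T^4 = 4.6711e+11
q = 0.736 * 5.67e-8 * 4.6711e+11 / 1000 = 19.493 kW/m^2

19.493 kW/m^2


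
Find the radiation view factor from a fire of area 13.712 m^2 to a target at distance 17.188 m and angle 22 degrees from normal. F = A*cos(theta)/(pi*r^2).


cos(22 deg) = 0.92718
pi*r^2 = 928.11
F = 13.712 * 0.92718 / 928.11 = 0.013698

0.013698


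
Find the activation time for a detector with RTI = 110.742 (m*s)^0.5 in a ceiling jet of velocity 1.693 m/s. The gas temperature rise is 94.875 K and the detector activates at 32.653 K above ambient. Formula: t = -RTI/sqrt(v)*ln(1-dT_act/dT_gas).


dT_act/dT_gas = 0.34417
ln(1 - 0.34417) = -0.42185
t = -110.742 / sqrt(1.693) * -0.42185 = 35.904 s

35.904 s


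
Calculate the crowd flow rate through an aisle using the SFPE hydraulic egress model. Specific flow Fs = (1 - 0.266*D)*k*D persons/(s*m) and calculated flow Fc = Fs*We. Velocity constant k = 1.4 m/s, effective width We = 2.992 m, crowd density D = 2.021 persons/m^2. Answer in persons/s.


1 - 0.266*D = 1 - 0.266*2.021 = 0.46241
Fs = 0.46241 * 1.4 * 2.021 = 1.3084 persons/(s*m)
Fc = 1.3084 * 2.992 = 3.9146 persons/s

3.9146 persons/s


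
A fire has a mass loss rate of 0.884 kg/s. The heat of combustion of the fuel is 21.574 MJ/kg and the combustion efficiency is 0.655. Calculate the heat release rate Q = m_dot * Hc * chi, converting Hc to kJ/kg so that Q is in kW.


Hc = 21.574 MJ/kg = 21.574 * 1000 kJ/kg = 21574 kJ/kg
Q = 0.884 kg/s * 21574 kJ/kg * 0.655 = 12492 kW

12492 kW


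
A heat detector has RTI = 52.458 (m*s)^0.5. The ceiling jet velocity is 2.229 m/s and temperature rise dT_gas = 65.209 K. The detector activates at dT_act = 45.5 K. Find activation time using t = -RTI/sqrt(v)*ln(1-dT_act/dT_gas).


dT_act/dT_gas = 0.69776
ln(1 - 0.69776) = -1.1965
t = -52.458 / sqrt(2.229) * -1.1965 = 42.041 s

42.041 s


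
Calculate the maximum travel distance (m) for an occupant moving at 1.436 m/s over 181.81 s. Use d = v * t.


d = 1.436 * 181.81 = 261.08 m

261.08 m


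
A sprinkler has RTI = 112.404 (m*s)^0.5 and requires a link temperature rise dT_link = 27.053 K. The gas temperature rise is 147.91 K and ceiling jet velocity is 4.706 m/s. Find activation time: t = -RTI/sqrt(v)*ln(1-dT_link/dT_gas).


dT_link/dT_gas = 0.18290
ln(1 - 0.18290) = -0.20200
t = -112.404 / sqrt(4.706) * -0.20200 = 10.466 s

10.466 s


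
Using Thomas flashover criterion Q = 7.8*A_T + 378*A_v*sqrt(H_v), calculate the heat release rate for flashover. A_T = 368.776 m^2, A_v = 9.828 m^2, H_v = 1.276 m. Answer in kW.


7.8*A_T = 2876.5
sqrt(H_v) = 1.1296
378*A_v*sqrt(H_v) = 4196.5
Q = 2876.5 + 4196.5 = 7072.9 kW

7072.9 kW


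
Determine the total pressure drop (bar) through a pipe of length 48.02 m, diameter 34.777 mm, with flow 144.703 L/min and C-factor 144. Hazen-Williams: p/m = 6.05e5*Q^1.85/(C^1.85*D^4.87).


Q^1.85 = 9928.5
C^1.85 = 9839.4
D^4.87 = 3.2070e+07
p/m = 0.019036 bar/m
p_total = 0.019036 * 48.02 = 0.91411 bar

0.91411 bar


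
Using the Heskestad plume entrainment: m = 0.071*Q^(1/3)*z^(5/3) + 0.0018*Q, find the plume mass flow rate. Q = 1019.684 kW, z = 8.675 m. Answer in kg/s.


Q^(1/3) = 10.065
z^(5/3) = 36.625
First term = 0.071 * 10.065 * 36.625 = 26.174
Second term = 0.0018 * 1019.684 = 1.8354
m = 28.009 kg/s

28.009 kg/s


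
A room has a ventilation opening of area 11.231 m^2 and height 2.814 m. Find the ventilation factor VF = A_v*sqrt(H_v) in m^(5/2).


sqrt(H_v) = 1.6775
VF = 11.231 * 1.6775 = 18.840 m^(5/2)

18.840 m^(5/2)


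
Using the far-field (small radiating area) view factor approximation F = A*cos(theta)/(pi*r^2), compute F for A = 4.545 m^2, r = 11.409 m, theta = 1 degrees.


cos(1 deg) = 0.99985
pi*r^2 = 408.93
F = 4.545 * 0.99985 / 408.93 = 0.011113

0.011113


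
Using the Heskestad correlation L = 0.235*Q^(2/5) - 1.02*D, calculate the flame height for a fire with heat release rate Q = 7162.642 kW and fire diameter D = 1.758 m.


Q^(2/5) = 34.836
0.235 * Q^(2/5) = 8.1865
1.02 * D = 1.7932
L = 6.3933 m

6.3933 m


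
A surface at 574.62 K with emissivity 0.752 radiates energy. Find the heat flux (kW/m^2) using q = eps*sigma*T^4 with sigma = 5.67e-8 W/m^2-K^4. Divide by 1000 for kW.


T^4 = 1.0902e+11
q = 0.752 * 5.67e-8 * 1.0902e+11 / 1000 = 4.6486 kW/m^2

4.6486 kW/m^2


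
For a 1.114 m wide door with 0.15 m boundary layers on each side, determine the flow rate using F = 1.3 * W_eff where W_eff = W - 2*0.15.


W_eff = 1.114 - 0.30 = 0.814 m
F = 1.3 * 0.814 = 1.0582 persons/s

1.0582 persons/s


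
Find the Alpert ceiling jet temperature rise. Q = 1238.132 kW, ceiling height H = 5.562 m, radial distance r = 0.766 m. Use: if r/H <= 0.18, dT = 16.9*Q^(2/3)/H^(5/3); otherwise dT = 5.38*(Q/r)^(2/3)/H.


r/H = 0.766 / 5.562 = 0.13772
r/H <= 0.18, so dT = 16.9*Q^(2/3)/H^(5/3)
Q^(2/3) = 115.30
H^(5/3) = 17.460
dT = 16.9 * 115.30 / 17.460 = 111.60 K

111.60 K


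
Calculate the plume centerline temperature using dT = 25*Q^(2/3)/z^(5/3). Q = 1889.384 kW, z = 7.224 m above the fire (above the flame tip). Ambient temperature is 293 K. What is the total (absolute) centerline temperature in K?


Q^(2/3) = 152.83
z^(5/3) = 26.996
dT = 25 * 152.83 / 26.996 = 141.53 K
T = 293 + 141.53 = 434.53 K

434.53 K


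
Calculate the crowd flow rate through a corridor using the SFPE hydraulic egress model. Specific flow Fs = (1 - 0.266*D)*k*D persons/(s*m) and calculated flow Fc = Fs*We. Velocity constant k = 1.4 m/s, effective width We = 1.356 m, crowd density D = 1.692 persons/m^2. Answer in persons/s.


1 - 0.266*D = 1 - 0.266*1.692 = 0.54993
Fs = 0.54993 * 1.4 * 1.692 = 1.3027 persons/(s*m)
Fc = 1.3027 * 1.356 = 1.7664 persons/s

1.7664 persons/s


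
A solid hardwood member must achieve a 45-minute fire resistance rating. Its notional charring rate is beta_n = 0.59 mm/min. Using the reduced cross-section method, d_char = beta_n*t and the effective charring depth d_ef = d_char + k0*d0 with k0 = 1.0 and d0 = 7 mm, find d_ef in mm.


d_char = 0.59 * 45 = 26.55 mm
d_ef = 26.55 + 1.0*7 = 33.55 mm

33.55 mm


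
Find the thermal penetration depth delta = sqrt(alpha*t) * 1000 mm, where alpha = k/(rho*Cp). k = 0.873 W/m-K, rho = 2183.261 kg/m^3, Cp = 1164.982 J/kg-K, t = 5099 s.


alpha = 0.873 / (2183.261 * 1164.982) = 3.4323e-07 m^2/s
alpha * t = 0.0017501
delta = sqrt(0.0017501) * 1000 = 41.835 mm

41.835 mm


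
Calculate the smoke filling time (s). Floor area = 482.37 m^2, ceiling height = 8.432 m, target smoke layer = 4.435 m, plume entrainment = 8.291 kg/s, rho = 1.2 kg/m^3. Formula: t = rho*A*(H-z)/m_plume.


H - z = 3.997 m
t = 1.2 * 482.37 * 3.997 / 8.291 = 279.05 s

279.05 s


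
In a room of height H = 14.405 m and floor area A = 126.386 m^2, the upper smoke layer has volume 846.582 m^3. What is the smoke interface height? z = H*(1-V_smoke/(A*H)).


V/(A*H) = 0.46500
1 - 0.46500 = 0.53500
z = 14.405 * 0.53500 = 7.7066 m

7.7066 m


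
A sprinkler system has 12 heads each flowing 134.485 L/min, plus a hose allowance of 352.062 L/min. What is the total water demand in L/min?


Sprinkler demand = 12 * 134.485 = 1613.82 L/min
Total = 1613.82 + 352.062 = 1965.882 L/min

1965.882 L/min


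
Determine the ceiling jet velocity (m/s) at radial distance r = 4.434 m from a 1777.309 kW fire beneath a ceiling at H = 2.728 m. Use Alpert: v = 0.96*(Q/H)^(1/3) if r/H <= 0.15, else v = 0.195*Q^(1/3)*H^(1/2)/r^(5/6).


r/H = 4.434 / 2.728 = 1.6254
r/H > 0.15, so v = 0.195*Q^(1/3)*H^(1/2)/r^(5/6)
Q^(1/3) = 12.113
H^(1/2) = 1.6517
r^(5/6) = 3.4594
v = 0.195 * 12.113 * 1.6517 / 3.4594 = 1.1278 m/s

1.1278 m/s


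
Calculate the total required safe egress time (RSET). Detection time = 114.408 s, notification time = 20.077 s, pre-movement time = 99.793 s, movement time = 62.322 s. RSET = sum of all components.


Total = 114.408 + 20.077 + 99.793 + 62.322 = 296.6 s

296.6 s


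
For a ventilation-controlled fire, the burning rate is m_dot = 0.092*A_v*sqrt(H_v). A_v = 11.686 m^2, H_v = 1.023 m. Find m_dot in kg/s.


sqrt(H_v) = 1.0114
m_dot = 0.092 * 11.686 * 1.0114 = 1.0874 kg/s

1.0874 kg/s


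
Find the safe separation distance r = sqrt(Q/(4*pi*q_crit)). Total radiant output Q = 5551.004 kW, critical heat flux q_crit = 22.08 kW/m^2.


4*pi*q_crit = 277.47
Q/(4*pi*q_crit) = 20.006
r = sqrt(20.006) = 4.4728 m

4.4728 m


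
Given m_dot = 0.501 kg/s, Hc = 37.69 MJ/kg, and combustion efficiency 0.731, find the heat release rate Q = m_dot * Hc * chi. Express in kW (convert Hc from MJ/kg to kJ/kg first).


Hc = 37.69 MJ/kg = 37.69 * 1000 kJ/kg = 37690 kJ/kg
Q = 0.501 kg/s * 37690 kJ/kg * 0.731 = 13803 kW

13803 kW


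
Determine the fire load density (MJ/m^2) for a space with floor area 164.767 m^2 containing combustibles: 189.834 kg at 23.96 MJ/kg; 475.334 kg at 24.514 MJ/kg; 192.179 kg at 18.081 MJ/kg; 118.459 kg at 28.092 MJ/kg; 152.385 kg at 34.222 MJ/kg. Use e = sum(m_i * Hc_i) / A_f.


Total energy = 189.834*23.96 + 475.334*24.514 + 192.179*18.081 + 118.459*28.092 + 152.385*34.222
= 4548.423 + 11652.34 + 3474.788 + 3327.750 + 5214.919
= 28218.22 MJ
e = 28218.22 / 164.767 = 171.26 MJ/m^2

171.26 MJ/m^2


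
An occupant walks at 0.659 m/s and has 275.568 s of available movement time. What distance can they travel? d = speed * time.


d = 0.659 * 275.568 = 181.60 m

181.60 m


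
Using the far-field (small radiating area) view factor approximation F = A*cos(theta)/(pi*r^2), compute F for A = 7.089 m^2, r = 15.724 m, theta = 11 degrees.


cos(11 deg) = 0.98163
pi*r^2 = 776.74
F = 7.089 * 0.98163 / 776.74 = 0.0089589

0.0089589


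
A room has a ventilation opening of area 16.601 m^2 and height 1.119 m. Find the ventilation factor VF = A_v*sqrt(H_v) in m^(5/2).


sqrt(H_v) = 1.0578
VF = 16.601 * 1.0578 = 17.561 m^(5/2)

17.561 m^(5/2)


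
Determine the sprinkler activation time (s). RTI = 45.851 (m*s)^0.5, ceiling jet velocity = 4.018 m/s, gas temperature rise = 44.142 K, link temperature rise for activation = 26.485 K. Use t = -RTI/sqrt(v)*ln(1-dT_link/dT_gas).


dT_link/dT_gas = 0.60000
ln(1 - 0.60000) = -0.91628
t = -45.851 / sqrt(4.018) * -0.91628 = 20.959 s

20.959 s


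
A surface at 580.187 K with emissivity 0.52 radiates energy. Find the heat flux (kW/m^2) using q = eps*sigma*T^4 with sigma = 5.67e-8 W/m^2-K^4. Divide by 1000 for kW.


T^4 = 1.1331e+11
q = 0.52 * 5.67e-8 * 1.1331e+11 / 1000 = 3.3409 kW/m^2

3.3409 kW/m^2


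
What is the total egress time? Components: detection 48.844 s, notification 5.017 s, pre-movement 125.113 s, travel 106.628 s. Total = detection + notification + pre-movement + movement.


Total = 48.844 + 5.017 + 125.113 + 106.628 = 285.602 s

285.602 s


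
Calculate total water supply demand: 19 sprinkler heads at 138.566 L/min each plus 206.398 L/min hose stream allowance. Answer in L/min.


Sprinkler demand = 19 * 138.566 = 2632.754 L/min
Total = 2632.754 + 206.398 = 2839.152 L/min

2839.152 L/min


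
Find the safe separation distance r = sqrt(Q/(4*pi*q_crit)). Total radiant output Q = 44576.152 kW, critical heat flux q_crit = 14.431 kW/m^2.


4*pi*q_crit = 181.35
Q/(4*pi*q_crit) = 245.81
r = sqrt(245.81) = 15.678 m

15.678 m


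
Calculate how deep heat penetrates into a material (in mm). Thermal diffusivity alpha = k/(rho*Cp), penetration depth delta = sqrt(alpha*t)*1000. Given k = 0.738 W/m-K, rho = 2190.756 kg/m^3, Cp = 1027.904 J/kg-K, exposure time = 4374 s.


alpha = 0.738 / (2190.756 * 1027.904) = 3.2773e-07 m^2/s
alpha * t = 0.0014335
delta = sqrt(0.0014335) * 1000 = 37.861 mm

37.861 mm


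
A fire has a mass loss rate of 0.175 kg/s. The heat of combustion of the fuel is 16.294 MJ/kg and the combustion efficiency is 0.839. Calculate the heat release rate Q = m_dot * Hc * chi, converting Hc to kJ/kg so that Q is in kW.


Hc = 16.294 MJ/kg = 16.294 * 1000 kJ/kg = 16294 kJ/kg
Q = 0.175 kg/s * 16294 kJ/kg * 0.839 = 2392.4 kW

2392.4 kW


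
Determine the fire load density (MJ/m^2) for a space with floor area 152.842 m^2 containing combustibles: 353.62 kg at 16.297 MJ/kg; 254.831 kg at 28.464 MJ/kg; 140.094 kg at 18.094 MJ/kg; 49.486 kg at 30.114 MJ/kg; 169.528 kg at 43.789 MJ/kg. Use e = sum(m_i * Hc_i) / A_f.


Total energy = 353.62*16.297 + 254.831*28.464 + 140.094*18.094 + 49.486*30.114 + 169.528*43.789
= 5762.945 + 7253.510 + 2534.861 + 1490.221 + 7423.462
= 24465.00 MJ
e = 24465.00 / 152.842 = 160.07 MJ/m^2

160.07 MJ/m^2


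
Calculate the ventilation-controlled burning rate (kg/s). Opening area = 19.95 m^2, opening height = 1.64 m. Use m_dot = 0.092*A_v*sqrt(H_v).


sqrt(H_v) = 1.2806
m_dot = 0.092 * 19.95 * 1.2806 = 2.3505 kg/s

2.3505 kg/s


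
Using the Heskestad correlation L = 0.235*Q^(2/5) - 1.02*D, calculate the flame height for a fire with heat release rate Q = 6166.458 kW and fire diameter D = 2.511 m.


Q^(2/5) = 32.811
0.235 * Q^(2/5) = 7.7105
1.02 * D = 2.5612
L = 5.1493 m

5.1493 m


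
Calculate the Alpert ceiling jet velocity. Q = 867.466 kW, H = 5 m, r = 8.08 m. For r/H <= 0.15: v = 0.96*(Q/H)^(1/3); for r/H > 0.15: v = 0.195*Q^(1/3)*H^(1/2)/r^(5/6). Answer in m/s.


r/H = 8.08 / 5 = 1.616
r/H > 0.15, so v = 0.195*Q^(1/3)*H^(1/2)/r^(5/6)
Q^(1/3) = 9.5371
H^(1/2) = 2.2361
r^(5/6) = 5.7040
v = 0.195 * 9.5371 * 2.2361 / 5.7040 = 0.72906 m/s

0.72906 m/s


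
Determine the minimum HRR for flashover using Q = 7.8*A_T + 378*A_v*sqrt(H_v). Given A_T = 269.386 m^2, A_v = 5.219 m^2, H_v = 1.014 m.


7.8*A_T = 2101.2
sqrt(H_v) = 1.0070
378*A_v*sqrt(H_v) = 1986.5
Q = 2101.2 + 1986.5 = 4087.8 kW

4087.8 kW


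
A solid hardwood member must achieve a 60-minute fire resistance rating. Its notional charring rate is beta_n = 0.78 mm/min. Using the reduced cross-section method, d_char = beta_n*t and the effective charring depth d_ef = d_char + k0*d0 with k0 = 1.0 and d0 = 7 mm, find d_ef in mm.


d_char = 0.78 * 60 = 46.8 mm
d_ef = 46.8 + 1.0*7 = 53.8 mm

53.8 mm


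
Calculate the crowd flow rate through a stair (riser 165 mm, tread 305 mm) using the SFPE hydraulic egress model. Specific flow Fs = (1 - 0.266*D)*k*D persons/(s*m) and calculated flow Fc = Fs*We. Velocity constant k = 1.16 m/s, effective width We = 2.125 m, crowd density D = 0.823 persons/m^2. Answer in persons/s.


1 - 0.266*D = 1 - 0.266*0.823 = 0.78108
Fs = 0.78108 * 1.16 * 0.823 = 0.74568 persons/(s*m)
Fc = 0.74568 * 2.125 = 1.5846 persons/s

1.5846 persons/s


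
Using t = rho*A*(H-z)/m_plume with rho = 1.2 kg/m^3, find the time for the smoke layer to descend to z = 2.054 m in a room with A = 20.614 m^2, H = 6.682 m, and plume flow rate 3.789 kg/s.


H - z = 4.628 m
t = 1.2 * 20.614 * 4.628 / 3.789 = 30.214 s

30.214 s


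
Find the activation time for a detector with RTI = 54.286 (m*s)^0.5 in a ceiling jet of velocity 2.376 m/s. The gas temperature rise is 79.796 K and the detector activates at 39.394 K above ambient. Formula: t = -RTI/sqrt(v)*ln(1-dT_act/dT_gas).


dT_act/dT_gas = 0.49368
ln(1 - 0.49368) = -0.68059
t = -54.286 / sqrt(2.376) * -0.68059 = 23.969 s

23.969 s


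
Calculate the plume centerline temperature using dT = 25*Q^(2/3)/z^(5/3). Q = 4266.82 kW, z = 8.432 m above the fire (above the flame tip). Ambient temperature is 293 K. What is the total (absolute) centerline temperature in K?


Q^(2/3) = 263.07
z^(5/3) = 34.932
dT = 25 * 263.07 / 34.932 = 188.27 K
T = 293 + 188.27 = 481.27 K

481.27 K


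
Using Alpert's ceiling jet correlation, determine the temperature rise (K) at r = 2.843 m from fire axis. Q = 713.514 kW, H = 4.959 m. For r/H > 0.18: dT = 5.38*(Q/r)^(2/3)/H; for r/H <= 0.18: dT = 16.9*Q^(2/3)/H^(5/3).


r/H = 2.843 / 4.959 = 0.57330
r/H > 0.18, so dT = 5.38*(Q/r)^(2/3)/H
Q/r = 250.97
(Q/r)^(2/3) = 39.788
dT = 5.38 * 39.788 / 4.959 = 43.166 K

43.166 K


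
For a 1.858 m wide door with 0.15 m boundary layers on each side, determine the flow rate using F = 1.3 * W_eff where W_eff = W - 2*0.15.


W_eff = 1.858 - 0.30 = 1.558 m
F = 1.3 * 1.558 = 2.0254 persons/s

2.0254 persons/s


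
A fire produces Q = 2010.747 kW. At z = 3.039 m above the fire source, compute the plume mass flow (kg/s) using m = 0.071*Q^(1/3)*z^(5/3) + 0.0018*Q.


Q^(1/3) = 12.622
z^(5/3) = 6.3760
First term = 0.071 * 12.622 * 6.3760 = 5.7138
Second term = 0.0018 * 2010.747 = 3.6193
m = 9.3332 kg/s

9.3332 kg/s


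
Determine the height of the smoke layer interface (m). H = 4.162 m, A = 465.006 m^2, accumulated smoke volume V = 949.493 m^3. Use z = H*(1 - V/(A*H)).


V/(A*H) = 0.49060
1 - 0.49060 = 0.50940
z = 4.162 * 0.50940 = 2.1201 m

2.1201 m


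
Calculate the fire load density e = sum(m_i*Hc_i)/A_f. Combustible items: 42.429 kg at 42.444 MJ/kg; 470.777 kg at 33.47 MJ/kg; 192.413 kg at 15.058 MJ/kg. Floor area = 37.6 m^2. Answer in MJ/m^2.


Total energy = 42.429*42.444 + 470.777*33.47 + 192.413*15.058
= 1800.856 + 15756.91 + 2897.355
= 20455.12 MJ
e = 20455.12 / 37.6 = 544.02 MJ/m^2

544.02 MJ/m^2


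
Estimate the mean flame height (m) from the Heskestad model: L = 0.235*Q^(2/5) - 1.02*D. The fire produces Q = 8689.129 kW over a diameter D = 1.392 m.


Q^(2/5) = 37.635
0.235 * Q^(2/5) = 8.8442
1.02 * D = 1.4198
L = 7.4244 m

7.4244 m


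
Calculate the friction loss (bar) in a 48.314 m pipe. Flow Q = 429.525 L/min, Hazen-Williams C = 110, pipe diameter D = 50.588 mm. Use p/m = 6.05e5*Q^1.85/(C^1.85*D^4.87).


Q^1.85 = 74307
C^1.85 = 5978.3
D^4.87 = 1.9894e+08
p/m = 0.037800 bar/m
p_total = 0.037800 * 48.314 = 1.8263 bar

1.8263 bar


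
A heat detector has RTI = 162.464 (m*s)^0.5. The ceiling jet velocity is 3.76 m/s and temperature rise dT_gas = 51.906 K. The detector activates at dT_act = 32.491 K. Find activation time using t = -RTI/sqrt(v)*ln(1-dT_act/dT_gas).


dT_act/dT_gas = 0.62596
ln(1 - 0.62596) = -0.98339
t = -162.464 / sqrt(3.76) * -0.98339 = 82.393 s

82.393 s


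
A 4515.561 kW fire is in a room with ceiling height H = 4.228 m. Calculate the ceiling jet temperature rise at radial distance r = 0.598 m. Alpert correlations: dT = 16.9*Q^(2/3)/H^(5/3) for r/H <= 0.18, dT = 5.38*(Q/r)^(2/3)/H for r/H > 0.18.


r/H = 0.598 / 4.228 = 0.14144
r/H <= 0.18, so dT = 16.9*Q^(2/3)/H^(5/3)
Q^(2/3) = 273.20
H^(5/3) = 11.055
dT = 16.9 * 273.20 / 11.055 = 417.64 K

417.64 K


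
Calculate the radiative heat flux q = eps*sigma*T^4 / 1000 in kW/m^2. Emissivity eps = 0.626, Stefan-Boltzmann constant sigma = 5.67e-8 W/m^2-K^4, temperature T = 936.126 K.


T^4 = 7.6796e+11
q = 0.626 * 5.67e-8 * 7.6796e+11 / 1000 = 27.258 kW/m^2

27.258 kW/m^2


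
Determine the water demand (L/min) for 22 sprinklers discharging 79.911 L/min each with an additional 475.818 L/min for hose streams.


Sprinkler demand = 22 * 79.911 = 1758.042 L/min
Total = 1758.042 + 475.818 = 2233.86 L/min

2233.86 L/min


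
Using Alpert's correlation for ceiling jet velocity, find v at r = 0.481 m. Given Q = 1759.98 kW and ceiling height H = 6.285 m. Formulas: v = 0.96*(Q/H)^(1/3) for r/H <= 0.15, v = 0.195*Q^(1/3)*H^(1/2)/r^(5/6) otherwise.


r/H = 0.481 / 6.285 = 0.076531
r/H <= 0.15, so v = 0.96*(Q/H)^(1/3)
Q/H = 280.03
(Q/H)^(1/3) = 6.5424
v = 0.96 * 6.5424 = 6.2807 m/s

6.2807 m/s


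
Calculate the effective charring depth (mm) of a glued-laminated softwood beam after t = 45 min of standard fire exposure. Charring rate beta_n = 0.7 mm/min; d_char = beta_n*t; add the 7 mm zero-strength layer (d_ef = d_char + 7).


d_char = 0.7 * 45 = 31.5 mm
d_ef = 31.5 + 1.0*7 = 38.5 mm

38.5 mm


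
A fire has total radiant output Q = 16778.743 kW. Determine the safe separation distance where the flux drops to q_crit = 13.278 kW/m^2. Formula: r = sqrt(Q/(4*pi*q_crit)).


4*pi*q_crit = 166.86
Q/(4*pi*q_crit) = 100.56
r = sqrt(100.56) = 10.028 m

10.028 m


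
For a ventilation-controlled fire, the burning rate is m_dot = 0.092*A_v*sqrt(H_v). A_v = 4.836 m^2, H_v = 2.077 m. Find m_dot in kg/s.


sqrt(H_v) = 1.4412
m_dot = 0.092 * 4.836 * 1.4412 = 0.64120 kg/s

0.64120 kg/s


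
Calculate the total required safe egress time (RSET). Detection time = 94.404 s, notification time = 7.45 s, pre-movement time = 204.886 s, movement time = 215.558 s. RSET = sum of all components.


Total = 94.404 + 7.45 + 204.886 + 215.558 = 522.298 s

522.298 s


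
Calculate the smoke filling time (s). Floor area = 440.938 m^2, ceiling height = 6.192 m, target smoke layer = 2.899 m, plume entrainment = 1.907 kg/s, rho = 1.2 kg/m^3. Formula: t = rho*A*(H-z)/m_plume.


H - z = 3.293 m
t = 1.2 * 440.938 * 3.293 / 1.907 = 913.69 s

913.69 s


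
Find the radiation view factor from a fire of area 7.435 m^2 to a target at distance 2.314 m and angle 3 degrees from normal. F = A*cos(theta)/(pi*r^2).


cos(3 deg) = 0.99863
pi*r^2 = 16.822
F = 7.435 * 0.99863 / 16.822 = 0.44138

0.44138


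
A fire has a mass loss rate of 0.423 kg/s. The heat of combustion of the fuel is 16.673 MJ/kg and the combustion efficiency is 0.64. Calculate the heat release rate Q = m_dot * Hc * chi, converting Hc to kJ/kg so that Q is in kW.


Hc = 16.673 MJ/kg = 16.673 * 1000 kJ/kg = 16673 kJ/kg
Q = 0.423 kg/s * 16673 kJ/kg * 0.64 = 4513.7 kW

4513.7 kW


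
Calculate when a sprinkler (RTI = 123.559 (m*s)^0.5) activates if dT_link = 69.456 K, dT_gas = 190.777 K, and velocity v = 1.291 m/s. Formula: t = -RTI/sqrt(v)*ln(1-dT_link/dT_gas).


dT_link/dT_gas = 0.36407
ln(1 - 0.36407) = -0.45267
t = -123.559 / sqrt(1.291) * -0.45267 = 49.225 s

49.225 s


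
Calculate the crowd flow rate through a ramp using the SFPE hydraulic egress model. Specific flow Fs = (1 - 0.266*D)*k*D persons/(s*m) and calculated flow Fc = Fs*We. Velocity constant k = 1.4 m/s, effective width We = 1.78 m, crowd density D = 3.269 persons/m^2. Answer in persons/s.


1 - 0.266*D = 1 - 0.266*3.269 = 0.13045
Fs = 0.13045 * 1.4 * 3.269 = 0.59700 persons/(s*m)
Fc = 0.59700 * 1.78 = 1.0627 persons/s

1.0627 persons/s


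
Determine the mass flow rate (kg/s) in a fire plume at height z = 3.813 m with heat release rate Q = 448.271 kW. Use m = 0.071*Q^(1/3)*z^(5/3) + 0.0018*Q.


Q^(1/3) = 7.6533
z^(5/3) = 9.3063
First term = 0.071 * 7.6533 * 9.3063 = 5.0569
Second term = 0.0018 * 448.271 = 0.80689
m = 5.8638 kg/s

5.8638 kg/s


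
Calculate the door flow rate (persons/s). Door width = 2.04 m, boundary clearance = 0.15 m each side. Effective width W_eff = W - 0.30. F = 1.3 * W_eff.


W_eff = 2.04 - 0.30 = 1.74 m
F = 1.3 * 1.74 = 2.262 persons/s

2.262 persons/s


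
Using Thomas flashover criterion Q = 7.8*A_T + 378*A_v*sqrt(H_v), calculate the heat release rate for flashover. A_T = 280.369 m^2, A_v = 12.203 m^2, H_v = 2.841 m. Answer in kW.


7.8*A_T = 2186.9
sqrt(H_v) = 1.6855
378*A_v*sqrt(H_v) = 7774.9
Q = 2186.9 + 7774.9 = 9961.8 kW

9961.8 kW


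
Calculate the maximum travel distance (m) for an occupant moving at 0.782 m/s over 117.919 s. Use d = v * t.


d = 0.782 * 117.919 = 92.213 m

92.213 m


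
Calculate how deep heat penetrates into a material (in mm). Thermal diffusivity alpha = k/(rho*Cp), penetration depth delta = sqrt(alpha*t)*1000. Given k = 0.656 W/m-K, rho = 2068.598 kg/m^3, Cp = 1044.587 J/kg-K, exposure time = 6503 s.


alpha = 0.656 / (2068.598 * 1044.587) = 3.0359e-07 m^2/s
alpha * t = 0.0019742
delta = sqrt(0.0019742) * 1000 = 44.432 mm

44.432 mm


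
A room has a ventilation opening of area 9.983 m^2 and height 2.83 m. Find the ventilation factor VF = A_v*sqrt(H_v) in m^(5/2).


sqrt(H_v) = 1.6823
VF = 9.983 * 1.6823 = 16.794 m^(5/2)

16.794 m^(5/2)


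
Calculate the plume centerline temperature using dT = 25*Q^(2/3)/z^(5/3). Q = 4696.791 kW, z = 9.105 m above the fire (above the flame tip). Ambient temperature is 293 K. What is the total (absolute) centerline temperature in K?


Q^(2/3) = 280.46
z^(5/3) = 39.701
dT = 25 * 280.46 / 39.701 = 176.61 K
T = 293 + 176.61 = 469.61 K

469.61 K


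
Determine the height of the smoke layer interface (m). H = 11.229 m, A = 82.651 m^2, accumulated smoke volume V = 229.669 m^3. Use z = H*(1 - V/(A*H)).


V/(A*H) = 0.24746
1 - 0.24746 = 0.75254
z = 11.229 * 0.75254 = 8.4502 m

8.4502 m


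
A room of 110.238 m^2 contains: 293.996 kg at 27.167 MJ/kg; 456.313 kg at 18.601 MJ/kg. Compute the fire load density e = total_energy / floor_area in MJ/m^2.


Total energy = 293.996*27.167 + 456.313*18.601
= 7986.989 + 8487.878
= 16474.87 MJ
e = 16474.87 / 110.238 = 149.45 MJ/m^2

149.45 MJ/m^2


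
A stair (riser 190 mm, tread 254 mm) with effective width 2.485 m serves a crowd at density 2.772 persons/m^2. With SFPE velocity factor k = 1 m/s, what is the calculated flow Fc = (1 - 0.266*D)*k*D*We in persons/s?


1 - 0.266*D = 1 - 0.266*2.772 = 0.26265
Fs = 0.26265 * 1 * 2.772 = 0.72806 persons/(s*m)
Fc = 0.72806 * 2.485 = 1.8092 persons/s

1.8092 persons/s


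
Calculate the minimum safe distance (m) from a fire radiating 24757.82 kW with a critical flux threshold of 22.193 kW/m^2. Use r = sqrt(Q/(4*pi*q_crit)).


4*pi*q_crit = 278.89
Q/(4*pi*q_crit) = 88.774
r = sqrt(88.774) = 9.4220 m

9.4220 m


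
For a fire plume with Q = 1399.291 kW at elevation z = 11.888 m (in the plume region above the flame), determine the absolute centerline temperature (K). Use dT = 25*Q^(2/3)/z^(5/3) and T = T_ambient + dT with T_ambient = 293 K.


Q^(2/3) = 125.10
z^(5/3) = 61.922
dT = 25 * 125.10 / 61.922 = 50.508 K
T = 293 + 50.508 = 343.51 K

343.51 K


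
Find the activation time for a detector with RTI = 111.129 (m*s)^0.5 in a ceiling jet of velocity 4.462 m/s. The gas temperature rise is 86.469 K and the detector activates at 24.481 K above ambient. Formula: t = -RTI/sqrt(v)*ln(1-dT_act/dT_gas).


dT_act/dT_gas = 0.28312
ln(1 - 0.28312) = -0.33285
t = -111.129 / sqrt(4.462) * -0.33285 = 17.511 s

17.511 s


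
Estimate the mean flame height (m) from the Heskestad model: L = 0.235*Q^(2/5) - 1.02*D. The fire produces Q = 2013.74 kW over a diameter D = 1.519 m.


Q^(2/5) = 20.970
0.235 * Q^(2/5) = 4.9280
1.02 * D = 1.5494
L = 3.3786 m

3.3786 m


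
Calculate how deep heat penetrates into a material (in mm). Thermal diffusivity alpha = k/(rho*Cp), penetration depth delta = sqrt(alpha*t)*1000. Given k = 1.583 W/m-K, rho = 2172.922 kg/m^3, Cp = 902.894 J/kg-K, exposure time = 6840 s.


alpha = 1.583 / (2172.922 * 902.894) = 8.0686e-07 m^2/s
alpha * t = 0.0055189
delta = sqrt(0.0055189) * 1000 = 74.290 mm

74.290 mm


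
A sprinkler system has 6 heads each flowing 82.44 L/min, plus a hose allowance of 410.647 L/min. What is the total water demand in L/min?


Sprinkler demand = 6 * 82.44 = 494.64 L/min
Total = 494.64 + 410.647 = 905.287 L/min

905.287 L/min


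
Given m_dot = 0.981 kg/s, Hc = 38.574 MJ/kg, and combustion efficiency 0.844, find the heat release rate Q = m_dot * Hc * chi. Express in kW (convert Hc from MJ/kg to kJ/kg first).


Hc = 38.574 MJ/kg = 38.574 * 1000 kJ/kg = 38574 kJ/kg
Q = 0.981 kg/s * 38574 kJ/kg * 0.844 = 31938 kW

31938 kW


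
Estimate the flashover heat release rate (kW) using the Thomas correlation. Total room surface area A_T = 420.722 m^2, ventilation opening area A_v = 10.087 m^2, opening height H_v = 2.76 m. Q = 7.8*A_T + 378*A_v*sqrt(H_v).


7.8*A_T = 3281.6
sqrt(H_v) = 1.6613
378*A_v*sqrt(H_v) = 6334.4
Q = 3281.6 + 6334.4 = 9616.1 kW

9616.1 kW


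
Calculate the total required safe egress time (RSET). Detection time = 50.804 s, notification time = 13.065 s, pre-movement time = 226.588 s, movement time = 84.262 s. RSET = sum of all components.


Total = 50.804 + 13.065 + 226.588 + 84.262 = 374.719 s

374.719 s


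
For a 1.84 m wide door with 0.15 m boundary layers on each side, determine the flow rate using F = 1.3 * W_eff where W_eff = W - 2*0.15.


W_eff = 1.84 - 0.30 = 1.54 m
F = 1.3 * 1.54 = 2.002 persons/s

2.002 persons/s


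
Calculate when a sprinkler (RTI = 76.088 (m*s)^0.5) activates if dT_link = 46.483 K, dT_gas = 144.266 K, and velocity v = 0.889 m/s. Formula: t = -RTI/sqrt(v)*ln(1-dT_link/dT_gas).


dT_link/dT_gas = 0.32220
ln(1 - 0.32220) = -0.38891
t = -76.088 / sqrt(0.889) * -0.38891 = 31.384 s

31.384 s


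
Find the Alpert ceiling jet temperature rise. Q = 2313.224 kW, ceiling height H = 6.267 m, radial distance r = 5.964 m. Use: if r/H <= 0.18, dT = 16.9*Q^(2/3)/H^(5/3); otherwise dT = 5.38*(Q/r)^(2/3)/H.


r/H = 5.964 / 6.267 = 0.95165
r/H > 0.18, so dT = 5.38*(Q/r)^(2/3)/H
Q/r = 387.86
(Q/r)^(2/3) = 53.185
dT = 5.38 * 53.185 / 6.267 = 45.657 K

45.657 K


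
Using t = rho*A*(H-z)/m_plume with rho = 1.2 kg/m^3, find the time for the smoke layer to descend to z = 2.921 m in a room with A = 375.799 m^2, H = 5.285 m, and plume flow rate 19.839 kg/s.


H - z = 2.364 m
t = 1.2 * 375.799 * 2.364 / 19.839 = 53.736 s

53.736 s


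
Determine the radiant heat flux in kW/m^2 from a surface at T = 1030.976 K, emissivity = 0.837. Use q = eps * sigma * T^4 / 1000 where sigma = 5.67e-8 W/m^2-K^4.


T^4 = 1.1298e+12
q = 0.837 * 5.67e-8 * 1.1298e+12 / 1000 = 53.617 kW/m^2

53.617 kW/m^2


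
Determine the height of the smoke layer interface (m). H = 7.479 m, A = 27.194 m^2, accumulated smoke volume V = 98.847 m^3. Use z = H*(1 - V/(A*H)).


V/(A*H) = 0.48601
1 - 0.48601 = 0.51399
z = 7.479 * 0.51399 = 3.8441 m

3.8441 m


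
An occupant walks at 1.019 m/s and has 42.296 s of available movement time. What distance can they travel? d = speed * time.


d = 1.019 * 42.296 = 43.100 m

43.100 m


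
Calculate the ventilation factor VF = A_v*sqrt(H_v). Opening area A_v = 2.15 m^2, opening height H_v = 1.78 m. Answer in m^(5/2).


sqrt(H_v) = 1.3342
VF = 2.15 * 1.3342 = 2.8685 m^(5/2)

2.8685 m^(5/2)


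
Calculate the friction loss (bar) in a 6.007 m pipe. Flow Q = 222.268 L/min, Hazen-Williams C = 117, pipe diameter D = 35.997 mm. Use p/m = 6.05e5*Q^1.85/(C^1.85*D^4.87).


Q^1.85 = 21965
C^1.85 = 6701.1
D^4.87 = 3.7933e+07
p/m = 0.052278 bar/m
p_total = 0.052278 * 6.007 = 0.31403 bar

0.31403 bar


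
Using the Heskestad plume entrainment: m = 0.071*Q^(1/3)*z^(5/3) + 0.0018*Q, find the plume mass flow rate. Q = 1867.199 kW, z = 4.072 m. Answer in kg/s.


Q^(1/3) = 12.314
z^(5/3) = 10.384
First term = 0.071 * 12.314 * 10.384 = 9.0782
Second term = 0.0018 * 1867.199 = 3.3610
m = 12.439 kg/s

12.439 kg/s


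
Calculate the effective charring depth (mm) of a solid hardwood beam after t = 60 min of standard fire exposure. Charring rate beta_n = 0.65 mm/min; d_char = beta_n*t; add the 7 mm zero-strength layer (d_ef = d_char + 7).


d_char = 0.65 * 60 = 39 mm
d_ef = 39 + 1.0*7 = 46 mm

46 mm


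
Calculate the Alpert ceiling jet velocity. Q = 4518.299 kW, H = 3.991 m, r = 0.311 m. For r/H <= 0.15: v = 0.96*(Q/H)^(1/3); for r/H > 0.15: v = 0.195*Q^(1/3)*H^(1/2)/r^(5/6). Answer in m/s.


r/H = 0.311 / 3.991 = 0.077925
r/H <= 0.15, so v = 0.96*(Q/H)^(1/3)
Q/H = 1132.1
(Q/H)^(1/3) = 10.422
v = 0.96 * 10.422 = 10.005 m/s

10.005 m/s


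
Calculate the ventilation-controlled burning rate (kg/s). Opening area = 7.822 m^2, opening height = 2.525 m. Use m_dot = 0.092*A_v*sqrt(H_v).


sqrt(H_v) = 1.5890
m_dot = 0.092 * 7.822 * 1.5890 = 1.1435 kg/s

1.1435 kg/s


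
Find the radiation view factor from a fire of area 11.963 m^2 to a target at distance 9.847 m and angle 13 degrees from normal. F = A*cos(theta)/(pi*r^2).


cos(13 deg) = 0.97437
pi*r^2 = 304.62
F = 11.963 * 0.97437 / 304.62 = 0.038265

0.038265


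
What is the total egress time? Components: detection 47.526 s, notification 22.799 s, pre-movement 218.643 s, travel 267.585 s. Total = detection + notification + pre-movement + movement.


Total = 47.526 + 22.799 + 218.643 + 267.585 = 556.553 s

556.553 s


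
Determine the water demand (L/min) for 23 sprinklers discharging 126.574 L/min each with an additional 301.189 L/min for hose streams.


Sprinkler demand = 23 * 126.574 = 2911.202 L/min
Total = 2911.202 + 301.189 = 3212.391 L/min

3212.391 L/min


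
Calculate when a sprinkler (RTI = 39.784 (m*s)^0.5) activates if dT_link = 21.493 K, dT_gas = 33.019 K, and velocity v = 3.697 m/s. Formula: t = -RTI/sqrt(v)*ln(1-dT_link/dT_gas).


dT_link/dT_gas = 0.65093
ln(1 - 0.65093) = -1.0525
t = -39.784 / sqrt(3.697) * -1.0525 = 21.777 s

21.777 s


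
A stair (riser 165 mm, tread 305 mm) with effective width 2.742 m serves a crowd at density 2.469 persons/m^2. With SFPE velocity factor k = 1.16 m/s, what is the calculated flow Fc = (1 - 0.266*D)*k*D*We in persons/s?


1 - 0.266*D = 1 - 0.266*2.469 = 0.34325
Fs = 0.34325 * 1.16 * 2.469 = 0.98307 persons/(s*m)
Fc = 0.98307 * 2.742 = 2.6956 persons/s

2.6956 persons/s


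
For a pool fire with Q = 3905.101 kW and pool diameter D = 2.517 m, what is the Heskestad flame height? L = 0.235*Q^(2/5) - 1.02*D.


Q^(2/5) = 27.331
0.235 * Q^(2/5) = 6.4227
1.02 * D = 2.5673
L = 3.8554 m

3.8554 m


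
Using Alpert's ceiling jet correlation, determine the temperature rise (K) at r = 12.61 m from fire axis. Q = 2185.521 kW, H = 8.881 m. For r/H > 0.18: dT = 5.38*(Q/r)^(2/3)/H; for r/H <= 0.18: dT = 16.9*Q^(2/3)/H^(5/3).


r/H = 12.61 / 8.881 = 1.4199
r/H > 0.18, so dT = 5.38*(Q/r)^(2/3)/H
Q/r = 173.32
(Q/r)^(2/3) = 31.086
dT = 5.38 * 31.086 / 8.881 = 18.831 K

18.831 K


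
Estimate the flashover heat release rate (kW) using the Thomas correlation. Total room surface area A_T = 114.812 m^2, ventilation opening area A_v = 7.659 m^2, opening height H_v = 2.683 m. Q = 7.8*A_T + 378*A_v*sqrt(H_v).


7.8*A_T = 895.53
sqrt(H_v) = 1.6380
378*A_v*sqrt(H_v) = 4742.1
Q = 895.53 + 4742.1 = 5637.7 kW

5637.7 kW


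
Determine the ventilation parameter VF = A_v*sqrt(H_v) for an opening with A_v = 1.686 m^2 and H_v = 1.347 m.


sqrt(H_v) = 1.1606
VF = 1.686 * 1.1606 = 1.9568 m^(5/2)

1.9568 m^(5/2)


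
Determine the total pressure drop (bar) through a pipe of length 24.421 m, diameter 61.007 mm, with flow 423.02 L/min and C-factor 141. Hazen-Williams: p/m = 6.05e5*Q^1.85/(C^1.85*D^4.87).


Q^1.85 = 72238
C^1.85 = 9463.6
D^4.87 = 4.9522e+08
p/m = 0.0093254 bar/m
p_total = 0.0093254 * 24.421 = 0.22774 bar

0.22774 bar


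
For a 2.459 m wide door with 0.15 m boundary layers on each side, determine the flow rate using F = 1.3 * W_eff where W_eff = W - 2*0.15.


W_eff = 2.459 - 0.30 = 2.159 m
F = 1.3 * 2.159 = 2.8067 persons/s

2.8067 persons/s


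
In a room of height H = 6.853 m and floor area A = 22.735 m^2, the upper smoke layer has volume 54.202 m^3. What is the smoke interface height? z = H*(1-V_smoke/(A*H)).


V/(A*H) = 0.34789
1 - 0.34789 = 0.65211
z = 6.853 * 0.65211 = 4.4689 m

4.4689 m


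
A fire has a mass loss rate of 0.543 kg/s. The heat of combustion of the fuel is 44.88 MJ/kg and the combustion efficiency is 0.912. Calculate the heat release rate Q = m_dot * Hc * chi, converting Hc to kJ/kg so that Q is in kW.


Hc = 44.88 MJ/kg = 44.88 * 1000 kJ/kg = 44880 kJ/kg
Q = 0.543 kg/s * 44880 kJ/kg * 0.912 = 22225 kW

22225 kW


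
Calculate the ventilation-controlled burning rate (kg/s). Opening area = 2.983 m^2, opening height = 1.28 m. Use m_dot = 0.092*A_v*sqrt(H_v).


sqrt(H_v) = 1.1314
m_dot = 0.092 * 2.983 * 1.1314 = 0.31049 kg/s

0.31049 kg/s


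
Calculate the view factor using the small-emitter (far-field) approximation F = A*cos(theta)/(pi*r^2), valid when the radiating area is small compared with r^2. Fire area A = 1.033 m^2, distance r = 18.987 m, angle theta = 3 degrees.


cos(3 deg) = 0.99863
pi*r^2 = 1132.6
F = 1.033 * 0.99863 / 1132.6 = 0.00091084

0.00091084


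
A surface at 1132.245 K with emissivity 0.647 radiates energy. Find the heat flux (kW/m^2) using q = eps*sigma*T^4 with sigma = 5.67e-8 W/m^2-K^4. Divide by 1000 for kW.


T^4 = 1.6435e+12
q = 0.647 * 5.67e-8 * 1.6435e+12 / 1000 = 60.291 kW/m^2

60.291 kW/m^2


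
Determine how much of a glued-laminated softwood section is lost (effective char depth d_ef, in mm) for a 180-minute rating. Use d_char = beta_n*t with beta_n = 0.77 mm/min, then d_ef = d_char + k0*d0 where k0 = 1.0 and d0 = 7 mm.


d_char = 0.77 * 180 = 138.6 mm
d_ef = 138.6 + 1.0*7 = 145.6 mm

145.6 mm


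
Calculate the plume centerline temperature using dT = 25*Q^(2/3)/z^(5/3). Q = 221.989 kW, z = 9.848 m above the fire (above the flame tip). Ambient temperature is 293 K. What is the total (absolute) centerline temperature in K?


Q^(2/3) = 36.662
z^(5/3) = 45.246
dT = 25 * 36.662 / 45.246 = 20.257 K
T = 293 + 20.257 = 313.26 K

313.26 K


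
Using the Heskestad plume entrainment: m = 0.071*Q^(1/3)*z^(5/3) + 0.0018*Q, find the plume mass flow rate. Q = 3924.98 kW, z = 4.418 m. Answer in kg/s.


Q^(1/3) = 15.774
z^(5/3) = 11.895
First term = 0.071 * 15.774 * 11.895 = 13.322
Second term = 0.0018 * 3924.98 = 7.0650
m = 20.387 kg/s

20.387 kg/s


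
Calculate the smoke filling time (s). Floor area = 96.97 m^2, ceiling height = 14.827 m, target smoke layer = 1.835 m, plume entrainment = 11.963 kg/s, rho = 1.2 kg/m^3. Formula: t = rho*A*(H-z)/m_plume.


H - z = 12.992 m
t = 1.2 * 96.97 * 12.992 / 11.963 = 126.37 s

126.37 s


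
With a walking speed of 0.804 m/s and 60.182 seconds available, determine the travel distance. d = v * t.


d = 0.804 * 60.182 = 48.386 m

48.386 m


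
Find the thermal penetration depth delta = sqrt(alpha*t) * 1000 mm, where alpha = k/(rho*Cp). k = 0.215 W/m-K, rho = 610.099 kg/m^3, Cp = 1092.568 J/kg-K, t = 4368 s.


alpha = 0.215 / (610.099 * 1092.568) = 3.2254e-07 m^2/s
alpha * t = 0.0014089
delta = sqrt(0.0014089) * 1000 = 37.535 mm

37.535 mm


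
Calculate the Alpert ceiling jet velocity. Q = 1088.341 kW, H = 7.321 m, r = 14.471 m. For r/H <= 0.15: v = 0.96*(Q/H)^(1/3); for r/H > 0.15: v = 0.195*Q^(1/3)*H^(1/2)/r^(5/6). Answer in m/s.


r/H = 14.471 / 7.321 = 1.9766
r/H > 0.15, so v = 0.195*Q^(1/3)*H^(1/2)/r^(5/6)
Q^(1/3) = 10.286
H^(1/2) = 2.7057
r^(5/6) = 9.2701
v = 0.195 * 10.286 * 2.7057 / 9.2701 = 0.58545 m/s

0.58545 m/s


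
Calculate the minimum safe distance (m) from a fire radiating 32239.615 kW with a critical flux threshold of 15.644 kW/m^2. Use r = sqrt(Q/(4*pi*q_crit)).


4*pi*q_crit = 196.59
Q/(4*pi*q_crit) = 164.00
r = sqrt(164.00) = 12.806 m

12.806 m


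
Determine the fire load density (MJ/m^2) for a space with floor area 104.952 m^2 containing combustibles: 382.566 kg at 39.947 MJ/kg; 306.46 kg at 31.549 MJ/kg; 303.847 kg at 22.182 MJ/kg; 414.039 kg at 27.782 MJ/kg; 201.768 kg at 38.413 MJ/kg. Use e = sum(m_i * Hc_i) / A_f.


Total energy = 382.566*39.947 + 306.46*31.549 + 303.847*22.182 + 414.039*27.782 + 201.768*38.413
= 15282.36 + 9668.507 + 6739.934 + 11502.83 + 7750.514
= 50944.15 MJ
e = 50944.15 / 104.952 = 485.40 MJ/m^2

485.40 MJ/m^2
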